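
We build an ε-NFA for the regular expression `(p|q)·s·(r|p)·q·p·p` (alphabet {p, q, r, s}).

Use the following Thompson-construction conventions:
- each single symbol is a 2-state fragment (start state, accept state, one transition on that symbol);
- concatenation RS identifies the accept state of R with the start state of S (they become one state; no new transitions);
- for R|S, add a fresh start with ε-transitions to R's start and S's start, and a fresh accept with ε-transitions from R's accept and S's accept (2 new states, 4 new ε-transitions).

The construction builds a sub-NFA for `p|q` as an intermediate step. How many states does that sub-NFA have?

6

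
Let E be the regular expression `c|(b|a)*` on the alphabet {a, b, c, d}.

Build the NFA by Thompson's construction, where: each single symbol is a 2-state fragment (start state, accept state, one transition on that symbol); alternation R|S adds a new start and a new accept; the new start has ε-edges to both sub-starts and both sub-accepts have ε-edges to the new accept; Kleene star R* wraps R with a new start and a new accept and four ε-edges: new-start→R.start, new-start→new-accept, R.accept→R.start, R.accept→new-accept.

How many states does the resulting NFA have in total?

Per subexpression:
Each of the 3 symbol leaves contributes a 2-state fragment.
  b|a — 6 states
  (b|a)* — 8 states
  c|(b|a)* — 12 states

12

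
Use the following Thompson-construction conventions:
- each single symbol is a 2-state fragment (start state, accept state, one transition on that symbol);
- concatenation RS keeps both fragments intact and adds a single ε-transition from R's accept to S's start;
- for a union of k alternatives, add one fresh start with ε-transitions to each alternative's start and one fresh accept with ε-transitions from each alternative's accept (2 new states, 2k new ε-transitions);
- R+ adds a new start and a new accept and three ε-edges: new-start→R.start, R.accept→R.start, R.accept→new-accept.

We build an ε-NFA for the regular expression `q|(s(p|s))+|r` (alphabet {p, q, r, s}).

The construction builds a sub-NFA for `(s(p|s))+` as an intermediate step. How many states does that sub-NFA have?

Fragment for `(s(p|s))+`:
Each of the 3 symbol leaves contributes a 2-state fragment.
  p|s : 6 states
  s(p|s) : 8 states
  (s(p|s))+ : 10 states

10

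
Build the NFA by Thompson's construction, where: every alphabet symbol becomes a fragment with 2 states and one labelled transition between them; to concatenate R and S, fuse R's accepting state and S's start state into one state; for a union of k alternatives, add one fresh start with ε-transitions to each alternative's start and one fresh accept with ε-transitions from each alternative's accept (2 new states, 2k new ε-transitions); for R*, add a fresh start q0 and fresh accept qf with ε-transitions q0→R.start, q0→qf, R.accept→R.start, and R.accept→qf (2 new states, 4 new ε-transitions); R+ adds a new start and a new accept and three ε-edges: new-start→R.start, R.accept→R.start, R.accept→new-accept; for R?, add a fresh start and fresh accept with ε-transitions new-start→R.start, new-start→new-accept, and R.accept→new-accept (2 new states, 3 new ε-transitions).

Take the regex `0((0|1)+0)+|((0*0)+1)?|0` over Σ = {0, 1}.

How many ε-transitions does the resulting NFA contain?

Bottom-up over the parse tree:
Each of the 8 symbol leaves contributes 0 ε-transitions.
  0|1 : 4 ε-transitions
  (0|1)+ : 7 ε-transitions
  (0|1)+0 : 7 ε-transitions
  ((0|1)+0)+ : 10 ε-transitions
  0((0|1)+0)+ : 10 ε-transitions
  0* : 4 ε-transitions
  0*0 : 4 ε-transitions
  (0*0)+ : 7 ε-transitions
  (0*0)+1 : 7 ε-transitions
  ((0*0)+1)? : 10 ε-transitions
  0((0|1)+0)+|((0*0)+1)?|0 : 26 ε-transitions

26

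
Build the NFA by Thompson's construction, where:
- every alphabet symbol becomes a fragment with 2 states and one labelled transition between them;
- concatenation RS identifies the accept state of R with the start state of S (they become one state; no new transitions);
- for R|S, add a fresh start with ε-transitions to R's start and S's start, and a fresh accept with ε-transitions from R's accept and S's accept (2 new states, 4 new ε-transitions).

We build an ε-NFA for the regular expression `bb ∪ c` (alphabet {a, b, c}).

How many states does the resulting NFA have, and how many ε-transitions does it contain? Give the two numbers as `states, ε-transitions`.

Bottom-up over the parse tree:
Each of the 3 symbol leaves contributes 2 states and 0 ε-transitions.
  bb — 3 states, 0 ε-transitions
  bb ∪ c — 7 states, 4 ε-transitions

7, 4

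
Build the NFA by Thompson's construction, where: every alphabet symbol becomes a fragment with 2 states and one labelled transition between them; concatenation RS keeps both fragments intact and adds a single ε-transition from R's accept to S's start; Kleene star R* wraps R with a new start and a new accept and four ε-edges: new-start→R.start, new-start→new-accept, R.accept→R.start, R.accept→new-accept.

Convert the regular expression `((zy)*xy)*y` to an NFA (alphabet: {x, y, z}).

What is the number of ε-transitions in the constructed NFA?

Per subexpression:
Each of the 5 symbol leaves contributes 0 ε-transitions.
  zy → 1 ε-transition
  (zy)* → 5 ε-transitions
  (zy)*xy → 7 ε-transitions
  ((zy)*xy)* → 11 ε-transitions
  ((zy)*xy)*y → 12 ε-transitions

12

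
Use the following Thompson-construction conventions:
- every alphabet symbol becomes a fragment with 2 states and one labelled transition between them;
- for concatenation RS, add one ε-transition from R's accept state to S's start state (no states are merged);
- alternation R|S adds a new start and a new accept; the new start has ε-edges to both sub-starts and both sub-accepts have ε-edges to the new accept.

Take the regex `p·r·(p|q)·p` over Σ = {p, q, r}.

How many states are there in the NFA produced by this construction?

Recursing over subexpressions:
Each of the 5 symbol leaves contributes a 2-state fragment.
  p|q → 6 states
  p·r·(p|q)·p → 12 states

12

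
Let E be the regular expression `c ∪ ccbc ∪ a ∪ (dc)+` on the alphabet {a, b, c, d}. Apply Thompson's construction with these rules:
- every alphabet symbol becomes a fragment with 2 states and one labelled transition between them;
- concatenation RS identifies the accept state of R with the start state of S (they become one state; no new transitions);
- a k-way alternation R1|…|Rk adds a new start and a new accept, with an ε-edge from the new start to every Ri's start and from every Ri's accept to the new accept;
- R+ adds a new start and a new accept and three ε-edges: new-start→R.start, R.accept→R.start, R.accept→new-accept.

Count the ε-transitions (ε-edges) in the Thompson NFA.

11

Per subexpression:
Each of the 8 symbol leaves contributes 0 ε-transitions.
  ccbc : 0 ε-transitions
  dc : 0 ε-transitions
  (dc)+ : 3 ε-transitions
  c ∪ ccbc ∪ a ∪ (dc)+ : 11 ε-transitions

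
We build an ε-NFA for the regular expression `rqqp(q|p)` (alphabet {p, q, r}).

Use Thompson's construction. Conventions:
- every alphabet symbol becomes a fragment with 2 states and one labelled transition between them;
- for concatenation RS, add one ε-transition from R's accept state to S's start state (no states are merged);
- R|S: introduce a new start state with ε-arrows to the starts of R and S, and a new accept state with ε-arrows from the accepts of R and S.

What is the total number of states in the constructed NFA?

Per subexpression:
Each of the 6 symbol leaves contributes a 2-state fragment.
  q|p : 6 states
  rqqp(q|p) : 14 states

14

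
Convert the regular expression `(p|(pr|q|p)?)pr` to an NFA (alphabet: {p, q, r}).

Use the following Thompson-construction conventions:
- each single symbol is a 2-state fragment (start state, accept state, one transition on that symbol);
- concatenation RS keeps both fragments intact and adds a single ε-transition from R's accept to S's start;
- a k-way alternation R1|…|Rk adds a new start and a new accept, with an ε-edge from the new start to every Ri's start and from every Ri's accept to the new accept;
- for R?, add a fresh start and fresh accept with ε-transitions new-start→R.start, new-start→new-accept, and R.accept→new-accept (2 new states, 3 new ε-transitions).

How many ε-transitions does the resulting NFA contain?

Recursing over subexpressions:
Each of the 7 symbol leaves contributes 0 ε-transitions.
  pr : 1 ε-transition
  pr|q|p : 7 ε-transitions
  (pr|q|p)? : 10 ε-transitions
  p|(pr|q|p)? : 14 ε-transitions
  (p|(pr|q|p)?)pr : 16 ε-transitions

16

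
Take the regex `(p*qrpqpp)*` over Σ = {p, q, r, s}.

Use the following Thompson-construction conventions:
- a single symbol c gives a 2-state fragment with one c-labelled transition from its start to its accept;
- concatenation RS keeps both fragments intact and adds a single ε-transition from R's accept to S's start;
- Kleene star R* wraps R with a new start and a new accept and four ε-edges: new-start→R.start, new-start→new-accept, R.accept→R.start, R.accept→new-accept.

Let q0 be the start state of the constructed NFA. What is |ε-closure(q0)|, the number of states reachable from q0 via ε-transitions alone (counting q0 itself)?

Work bottom-up. For each fragment F, track |ε-closure(F.start)| and whether F's accept lies in that closure (i.e. whether F accepts ε). A single-symbol fragment has closure size 1 and does not accept ε.
  p* : C = 1 (new start) + 1 (body) + 1 (new accept) = 3
  p*qrpqpp : the left operand accepts ε, so the closure extends into the next operand (via the concat ε-link); C = 3 + 1 = 4
  (p*qrpqpp)* : the star's fresh start ε-reaches both the body's start and the fresh accept: C = 2 + 4 = 6

6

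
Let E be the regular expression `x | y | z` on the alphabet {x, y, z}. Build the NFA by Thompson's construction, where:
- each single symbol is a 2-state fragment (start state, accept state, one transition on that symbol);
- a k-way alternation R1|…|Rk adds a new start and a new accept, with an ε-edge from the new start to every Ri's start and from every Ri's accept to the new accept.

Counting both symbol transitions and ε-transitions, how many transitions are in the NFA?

9

Recursing over subexpressions:
Each of the 3 symbol leaves contributes 1 transition (1 symbol, 0 ε).
  x | y | z : 9 transitions (3 symbol, 6 ε)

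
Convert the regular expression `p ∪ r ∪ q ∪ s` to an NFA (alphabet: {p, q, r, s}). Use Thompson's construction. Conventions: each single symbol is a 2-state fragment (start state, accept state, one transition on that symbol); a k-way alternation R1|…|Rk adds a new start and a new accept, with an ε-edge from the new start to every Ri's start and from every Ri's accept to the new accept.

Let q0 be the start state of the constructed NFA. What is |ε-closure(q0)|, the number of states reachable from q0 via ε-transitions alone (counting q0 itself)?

5

Compute the ε-closure size of each fragment's start state recursively; a symbol fragment's start has no outgoing ε-edge, so its closure is just itself (size 1).
  p ∪ r ∪ q ∪ s : C = 1 + 1 + 1 + 1 + 1 = 5 (the new accept is not ε-reachable since no branch accepts ε)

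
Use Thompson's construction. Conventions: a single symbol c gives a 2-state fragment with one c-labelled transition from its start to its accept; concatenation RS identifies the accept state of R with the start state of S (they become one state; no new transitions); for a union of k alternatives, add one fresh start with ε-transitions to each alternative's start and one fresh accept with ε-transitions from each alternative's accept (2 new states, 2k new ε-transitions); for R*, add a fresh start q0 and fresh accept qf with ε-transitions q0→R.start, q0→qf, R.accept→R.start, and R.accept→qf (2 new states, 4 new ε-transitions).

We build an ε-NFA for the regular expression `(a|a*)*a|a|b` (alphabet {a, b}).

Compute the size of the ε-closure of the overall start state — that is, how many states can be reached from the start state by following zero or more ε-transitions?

Work bottom-up. For each fragment F, track |ε-closure(F.start)| and whether F's accept lies in that closure (i.e. whether F accepts ε). A single-symbol fragment has closure size 1 and does not accept ε.
  a* → new start has ε-edges to the inner start and to the new accept, so C = 2 + 1 = 3
  a|a* → new start ε-reaches every alternative's start; at least one alternative accepts ε, so the union's new accept is reached too: C = 1 + 1 + 3 + 1 = 6
  (a|a*)* → C = 1 (new start) + 6 (body) + 1 (new accept) = 8
  (a|a*)*a → C = 8 + (1−1) = 8 (closure spills across the concat boundary because the left factor accepts ε)
  (a|a*)*a|a|b → C = 1 + 8 + 1 + 1 = 11 (the new accept is not ε-reachable since no branch accepts ε)

11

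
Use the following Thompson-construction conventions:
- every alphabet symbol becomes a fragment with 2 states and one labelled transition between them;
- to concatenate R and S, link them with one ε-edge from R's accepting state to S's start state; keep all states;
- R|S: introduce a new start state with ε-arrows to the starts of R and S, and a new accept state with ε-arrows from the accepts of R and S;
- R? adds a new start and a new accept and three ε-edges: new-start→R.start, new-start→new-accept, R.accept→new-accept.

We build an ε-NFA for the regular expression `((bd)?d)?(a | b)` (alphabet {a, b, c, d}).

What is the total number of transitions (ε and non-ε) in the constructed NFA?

18

Per subexpression:
Each of the 5 symbol leaves contributes 1 transition (1 symbol, 0 ε).
  bd = 3 transitions (2 symbol, 1 ε)
  (bd)? = 6 transitions (2 symbol, 4 ε)
  (bd)?d = 8 transitions (3 symbol, 5 ε)
  ((bd)?d)? = 11 transitions (3 symbol, 8 ε)
  a | b = 6 transitions (2 symbol, 4 ε)
  ((bd)?d)?(a | b) = 18 transitions (5 symbol, 13 ε)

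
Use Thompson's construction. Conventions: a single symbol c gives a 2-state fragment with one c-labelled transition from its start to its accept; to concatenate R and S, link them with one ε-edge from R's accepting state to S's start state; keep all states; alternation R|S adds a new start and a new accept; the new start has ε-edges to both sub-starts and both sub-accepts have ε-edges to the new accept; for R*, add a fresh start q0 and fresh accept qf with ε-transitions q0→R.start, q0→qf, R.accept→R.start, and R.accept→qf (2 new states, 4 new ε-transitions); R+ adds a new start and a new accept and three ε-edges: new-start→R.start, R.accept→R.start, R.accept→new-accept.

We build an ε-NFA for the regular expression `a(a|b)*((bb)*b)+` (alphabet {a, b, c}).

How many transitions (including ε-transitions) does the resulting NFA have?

25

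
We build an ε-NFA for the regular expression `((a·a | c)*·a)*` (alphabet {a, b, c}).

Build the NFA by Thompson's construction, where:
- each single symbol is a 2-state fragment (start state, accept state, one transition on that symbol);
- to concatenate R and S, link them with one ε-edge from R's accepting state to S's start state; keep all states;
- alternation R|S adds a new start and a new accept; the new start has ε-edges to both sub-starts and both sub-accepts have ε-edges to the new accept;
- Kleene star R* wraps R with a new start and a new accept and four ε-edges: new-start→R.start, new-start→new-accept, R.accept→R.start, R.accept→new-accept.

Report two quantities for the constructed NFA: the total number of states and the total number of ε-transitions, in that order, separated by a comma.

14, 14

Per subexpression:
Each of the 4 symbol leaves contributes 2 states and 0 ε-transitions.
  a·a → 4 states, 1 ε-transition
  a·a | c → 8 states, 5 ε-transitions
  (a·a | c)* → 10 states, 9 ε-transitions
  (a·a | c)*·a → 12 states, 10 ε-transitions
  ((a·a | c)*·a)* → 14 states, 14 ε-transitions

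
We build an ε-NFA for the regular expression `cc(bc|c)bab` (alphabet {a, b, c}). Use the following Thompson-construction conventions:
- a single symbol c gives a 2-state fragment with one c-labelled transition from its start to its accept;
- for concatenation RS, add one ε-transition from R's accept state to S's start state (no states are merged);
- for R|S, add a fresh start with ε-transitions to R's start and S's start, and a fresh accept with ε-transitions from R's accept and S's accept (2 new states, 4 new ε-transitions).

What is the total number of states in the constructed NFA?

Building bottom-up:
Each of the 8 symbol leaves contributes a 2-state fragment.
  bc = 4 states
  bc|c = 8 states
  cc(bc|c)bab = 18 states

18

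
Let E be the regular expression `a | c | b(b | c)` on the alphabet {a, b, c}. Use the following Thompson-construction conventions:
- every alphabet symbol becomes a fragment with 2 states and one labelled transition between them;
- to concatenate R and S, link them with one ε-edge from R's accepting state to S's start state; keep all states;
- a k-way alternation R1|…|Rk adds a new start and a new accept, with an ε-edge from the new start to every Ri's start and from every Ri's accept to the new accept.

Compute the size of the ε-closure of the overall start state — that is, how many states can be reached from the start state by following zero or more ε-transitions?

4

Work bottom-up. For each fragment F, track |ε-closure(F.start)| and whether F's accept lies in that closure (i.e. whether F accepts ε). A single-symbol fragment has closure size 1 and does not accept ε.
  b | c — C = 1 + 1 + 1 = 3 (the new accept is not ε-reachable since no branch accepts ε)
  b(b | c) — C equals the left operand's closure size = 1 (its accept is not ε-reachable, so the closure stops there)
  a | c | b(b | c) — new start ε-reaches every alternative's start; none of them accept ε, so the new accept is not reached: C = 1 + 1 + 1 + 1 = 4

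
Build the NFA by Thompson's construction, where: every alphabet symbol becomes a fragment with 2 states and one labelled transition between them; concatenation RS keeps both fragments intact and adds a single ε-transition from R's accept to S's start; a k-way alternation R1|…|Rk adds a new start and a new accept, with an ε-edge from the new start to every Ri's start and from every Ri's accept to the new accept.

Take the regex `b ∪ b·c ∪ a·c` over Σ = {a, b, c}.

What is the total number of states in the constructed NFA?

Building bottom-up:
Each of the 5 symbol leaves contributes a 2-state fragment.
  b·c : 4 states
  a·c : 4 states
  b ∪ b·c ∪ a·c : 12 states

12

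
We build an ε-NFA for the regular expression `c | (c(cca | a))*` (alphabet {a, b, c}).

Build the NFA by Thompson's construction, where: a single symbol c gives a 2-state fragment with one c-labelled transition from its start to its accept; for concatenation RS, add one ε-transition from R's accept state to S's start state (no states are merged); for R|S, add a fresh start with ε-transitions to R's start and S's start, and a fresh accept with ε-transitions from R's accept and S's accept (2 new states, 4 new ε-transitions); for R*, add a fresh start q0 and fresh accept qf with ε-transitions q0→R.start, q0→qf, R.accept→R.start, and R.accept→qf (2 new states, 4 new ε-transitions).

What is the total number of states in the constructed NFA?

18

Bottom-up over the parse tree:
Each of the 6 symbol leaves contributes a 2-state fragment.
  cca — 6 states
  cca | a — 10 states
  c(cca | a) — 12 states
  (c(cca | a))* — 14 states
  c | (c(cca | a))* — 18 states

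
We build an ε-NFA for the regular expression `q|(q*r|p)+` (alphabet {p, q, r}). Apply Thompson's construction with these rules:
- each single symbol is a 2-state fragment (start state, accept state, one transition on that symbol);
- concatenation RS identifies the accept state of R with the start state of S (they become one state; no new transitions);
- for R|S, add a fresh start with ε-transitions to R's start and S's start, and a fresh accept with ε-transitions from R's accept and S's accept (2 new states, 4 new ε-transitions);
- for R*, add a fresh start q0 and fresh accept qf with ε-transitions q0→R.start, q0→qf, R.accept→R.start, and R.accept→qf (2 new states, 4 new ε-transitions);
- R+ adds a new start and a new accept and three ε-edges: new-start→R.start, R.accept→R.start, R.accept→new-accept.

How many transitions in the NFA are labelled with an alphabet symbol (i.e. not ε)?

Building bottom-up:
Each of the 4 symbol leaves contributes exactly 1 symbol transition.
  q* → 1 symbol transition
  q*r → 2 symbol transitions
  q*r|p → 3 symbol transitions
  (q*r|p)+ → 3 symbol transitions
  q|(q*r|p)+ → 4 symbol transitions

4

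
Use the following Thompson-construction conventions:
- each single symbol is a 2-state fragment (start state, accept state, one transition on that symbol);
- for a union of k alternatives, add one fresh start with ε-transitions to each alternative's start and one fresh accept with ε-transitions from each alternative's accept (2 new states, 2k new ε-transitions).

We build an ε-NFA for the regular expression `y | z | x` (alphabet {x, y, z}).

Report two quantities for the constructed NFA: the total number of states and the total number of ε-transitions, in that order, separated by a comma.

8, 6

Per subexpression:
Each of the 3 symbol leaves contributes 2 states and 0 ε-transitions.
  y | z | x : 8 states, 6 ε-transitions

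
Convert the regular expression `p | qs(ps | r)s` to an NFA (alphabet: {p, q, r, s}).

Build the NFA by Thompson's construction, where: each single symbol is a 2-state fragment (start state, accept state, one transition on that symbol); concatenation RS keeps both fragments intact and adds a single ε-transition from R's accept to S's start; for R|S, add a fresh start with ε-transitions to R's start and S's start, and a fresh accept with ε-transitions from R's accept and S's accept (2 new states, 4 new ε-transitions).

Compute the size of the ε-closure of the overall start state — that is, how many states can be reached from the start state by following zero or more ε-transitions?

3

Compute the ε-closure size of each fragment's start state recursively; a symbol fragment's start has no outgoing ε-edge, so its closure is just itself (size 1).
  ps — same as the first factor's closure: |closure| = 1
  ps | r — |closure| = 1 + 1 + 1 = 3 (the new accept is not ε-reachable since no branch accepts ε)
  qs(ps | r)s — same as the first factor's closure: |closure| = 1
  p | qs(ps | r)s — |closure| = 1 + 1 + 1 = 3 (the new accept is not ε-reachable since no branch accepts ε)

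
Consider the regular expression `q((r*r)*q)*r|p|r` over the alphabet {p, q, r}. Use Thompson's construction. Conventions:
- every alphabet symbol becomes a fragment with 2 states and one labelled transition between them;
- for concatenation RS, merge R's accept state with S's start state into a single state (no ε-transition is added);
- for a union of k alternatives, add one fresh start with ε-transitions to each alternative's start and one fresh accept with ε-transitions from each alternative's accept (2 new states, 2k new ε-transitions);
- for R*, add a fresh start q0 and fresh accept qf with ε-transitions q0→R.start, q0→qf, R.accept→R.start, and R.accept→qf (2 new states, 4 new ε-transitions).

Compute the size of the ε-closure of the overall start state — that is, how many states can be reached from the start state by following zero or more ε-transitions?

4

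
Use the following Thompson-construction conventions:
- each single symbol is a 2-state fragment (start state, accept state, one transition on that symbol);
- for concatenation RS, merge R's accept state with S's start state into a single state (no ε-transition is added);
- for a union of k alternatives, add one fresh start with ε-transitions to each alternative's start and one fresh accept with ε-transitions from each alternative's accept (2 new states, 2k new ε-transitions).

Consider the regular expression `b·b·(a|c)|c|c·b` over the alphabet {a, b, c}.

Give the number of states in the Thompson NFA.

Bottom-up over the parse tree:
Each of the 7 symbol leaves contributes a 2-state fragment.
  a|c → 6 states
  b·b·(a|c) → 8 states
  c·b → 3 states
  b·b·(a|c)|c|c·b → 15 states

15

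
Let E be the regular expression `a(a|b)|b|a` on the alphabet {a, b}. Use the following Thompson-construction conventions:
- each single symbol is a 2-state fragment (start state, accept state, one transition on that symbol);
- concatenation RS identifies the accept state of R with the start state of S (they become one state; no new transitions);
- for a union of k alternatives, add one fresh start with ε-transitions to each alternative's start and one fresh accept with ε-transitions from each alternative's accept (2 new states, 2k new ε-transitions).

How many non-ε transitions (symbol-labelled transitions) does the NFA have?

Per subexpression:
Each of the 5 symbol leaves contributes exactly 1 symbol transition.
  a|b = 2 symbol transitions
  a(a|b) = 3 symbol transitions
  a(a|b)|b|a = 5 symbol transitions

5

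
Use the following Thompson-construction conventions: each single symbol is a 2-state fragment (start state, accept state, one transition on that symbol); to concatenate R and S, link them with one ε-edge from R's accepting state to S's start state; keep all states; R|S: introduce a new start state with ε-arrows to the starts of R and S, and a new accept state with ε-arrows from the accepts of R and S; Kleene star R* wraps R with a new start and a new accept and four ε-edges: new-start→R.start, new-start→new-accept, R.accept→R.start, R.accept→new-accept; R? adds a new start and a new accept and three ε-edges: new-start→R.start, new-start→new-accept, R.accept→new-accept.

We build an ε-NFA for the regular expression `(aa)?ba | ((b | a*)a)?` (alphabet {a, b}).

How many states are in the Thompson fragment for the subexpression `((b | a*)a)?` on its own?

12

Fragment for `((b | a*)a)?`:
Each of the 3 symbol leaves contributes a 2-state fragment.
  a* — 4 states
  b | a* — 8 states
  (b | a*)a — 10 states
  ((b | a*)a)? — 12 states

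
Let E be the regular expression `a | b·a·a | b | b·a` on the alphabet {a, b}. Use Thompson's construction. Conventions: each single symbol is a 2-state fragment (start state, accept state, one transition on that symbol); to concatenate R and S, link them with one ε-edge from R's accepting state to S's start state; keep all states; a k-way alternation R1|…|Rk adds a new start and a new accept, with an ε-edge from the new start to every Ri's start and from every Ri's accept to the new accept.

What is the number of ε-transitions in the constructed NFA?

11

Building bottom-up:
Each of the 7 symbol leaves contributes 0 ε-transitions.
  b·a·a : 2 ε-transitions
  b·a : 1 ε-transition
  a | b·a·a | b | b·a : 11 ε-transitions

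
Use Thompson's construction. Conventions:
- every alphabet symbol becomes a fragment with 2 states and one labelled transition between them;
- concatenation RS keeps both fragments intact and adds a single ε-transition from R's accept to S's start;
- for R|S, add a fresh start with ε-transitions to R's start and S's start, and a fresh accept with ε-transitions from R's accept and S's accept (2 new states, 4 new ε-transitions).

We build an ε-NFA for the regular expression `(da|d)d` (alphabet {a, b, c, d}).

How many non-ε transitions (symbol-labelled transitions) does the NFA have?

4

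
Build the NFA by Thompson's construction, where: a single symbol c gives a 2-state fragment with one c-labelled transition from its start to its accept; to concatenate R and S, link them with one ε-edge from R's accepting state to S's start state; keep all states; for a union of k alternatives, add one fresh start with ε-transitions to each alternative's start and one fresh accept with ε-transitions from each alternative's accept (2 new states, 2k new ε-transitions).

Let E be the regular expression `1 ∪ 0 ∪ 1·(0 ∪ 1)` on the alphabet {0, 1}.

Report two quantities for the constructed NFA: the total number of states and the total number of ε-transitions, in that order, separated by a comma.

14, 11

By structural recursion:
Each of the 5 symbol leaves contributes 2 states and 0 ε-transitions.
  0 ∪ 1 — 6 states, 4 ε-transitions
  1·(0 ∪ 1) — 8 states, 5 ε-transitions
  1 ∪ 0 ∪ 1·(0 ∪ 1) — 14 states, 11 ε-transitions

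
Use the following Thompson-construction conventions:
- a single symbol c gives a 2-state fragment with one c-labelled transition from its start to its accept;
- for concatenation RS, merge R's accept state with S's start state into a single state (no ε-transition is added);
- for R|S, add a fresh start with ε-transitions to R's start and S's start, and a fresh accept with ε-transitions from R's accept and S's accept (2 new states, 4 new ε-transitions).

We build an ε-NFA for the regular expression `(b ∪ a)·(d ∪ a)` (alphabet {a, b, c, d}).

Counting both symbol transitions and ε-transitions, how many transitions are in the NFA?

By structural recursion:
Each of the 4 symbol leaves contributes 1 transition (1 symbol, 0 ε).
  b ∪ a : 6 transitions (2 symbol, 4 ε)
  d ∪ a : 6 transitions (2 symbol, 4 ε)
  (b ∪ a)·(d ∪ a) : 12 transitions (4 symbol, 8 ε)

12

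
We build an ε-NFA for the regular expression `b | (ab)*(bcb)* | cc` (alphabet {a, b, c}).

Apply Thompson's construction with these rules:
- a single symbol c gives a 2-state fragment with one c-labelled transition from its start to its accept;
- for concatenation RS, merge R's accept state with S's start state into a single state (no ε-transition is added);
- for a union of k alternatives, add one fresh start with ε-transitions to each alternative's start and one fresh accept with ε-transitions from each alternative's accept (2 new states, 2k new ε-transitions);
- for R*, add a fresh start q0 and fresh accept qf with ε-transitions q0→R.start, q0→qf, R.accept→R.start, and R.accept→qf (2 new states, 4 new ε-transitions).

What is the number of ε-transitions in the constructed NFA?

By structural recursion:
Each of the 8 symbol leaves contributes 0 ε-transitions.
  ab — 0 ε-transitions
  (ab)* — 4 ε-transitions
  bcb — 0 ε-transitions
  (bcb)* — 4 ε-transitions
  (ab)*(bcb)* — 8 ε-transitions
  cc — 0 ε-transitions
  b | (ab)*(bcb)* | cc — 14 ε-transitions

14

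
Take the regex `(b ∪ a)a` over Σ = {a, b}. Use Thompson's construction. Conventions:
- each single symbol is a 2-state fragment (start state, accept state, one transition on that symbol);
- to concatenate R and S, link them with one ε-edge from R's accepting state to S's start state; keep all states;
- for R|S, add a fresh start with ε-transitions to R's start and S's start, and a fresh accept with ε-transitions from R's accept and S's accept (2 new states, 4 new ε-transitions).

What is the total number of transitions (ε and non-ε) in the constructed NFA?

8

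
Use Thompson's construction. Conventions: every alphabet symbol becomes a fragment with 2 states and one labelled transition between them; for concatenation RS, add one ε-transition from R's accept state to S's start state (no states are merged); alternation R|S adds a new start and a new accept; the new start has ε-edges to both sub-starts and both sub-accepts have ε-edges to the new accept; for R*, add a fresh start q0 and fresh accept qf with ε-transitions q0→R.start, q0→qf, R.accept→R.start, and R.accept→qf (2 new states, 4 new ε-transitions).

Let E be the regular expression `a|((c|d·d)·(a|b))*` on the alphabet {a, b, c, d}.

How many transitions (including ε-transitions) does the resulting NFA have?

24

By structural recursion:
Each of the 6 symbol leaves contributes 1 transition (1 symbol, 0 ε).
  d·d — 3 transitions (2 symbol, 1 ε)
  c|d·d — 8 transitions (3 symbol, 5 ε)
  a|b — 6 transitions (2 symbol, 4 ε)
  (c|d·d)·(a|b) — 15 transitions (5 symbol, 10 ε)
  ((c|d·d)·(a|b))* — 19 transitions (5 symbol, 14 ε)
  a|((c|d·d)·(a|b))* — 24 transitions (6 symbol, 18 ε)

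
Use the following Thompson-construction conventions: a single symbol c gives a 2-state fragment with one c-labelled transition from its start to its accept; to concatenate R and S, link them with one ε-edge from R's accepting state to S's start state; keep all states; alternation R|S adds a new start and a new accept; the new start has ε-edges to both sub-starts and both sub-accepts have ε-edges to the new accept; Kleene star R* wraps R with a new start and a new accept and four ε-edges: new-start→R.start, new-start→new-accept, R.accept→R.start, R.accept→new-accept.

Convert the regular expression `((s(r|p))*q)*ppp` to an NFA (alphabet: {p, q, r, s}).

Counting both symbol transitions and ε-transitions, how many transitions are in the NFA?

Building bottom-up:
Each of the 7 symbol leaves contributes 1 transition (1 symbol, 0 ε).
  r|p — 6 transitions (2 symbol, 4 ε)
  s(r|p) — 8 transitions (3 symbol, 5 ε)
  (s(r|p))* — 12 transitions (3 symbol, 9 ε)
  (s(r|p))*q — 14 transitions (4 symbol, 10 ε)
  ((s(r|p))*q)* — 18 transitions (4 symbol, 14 ε)
  ((s(r|p))*q)*ppp — 24 transitions (7 symbol, 17 ε)

24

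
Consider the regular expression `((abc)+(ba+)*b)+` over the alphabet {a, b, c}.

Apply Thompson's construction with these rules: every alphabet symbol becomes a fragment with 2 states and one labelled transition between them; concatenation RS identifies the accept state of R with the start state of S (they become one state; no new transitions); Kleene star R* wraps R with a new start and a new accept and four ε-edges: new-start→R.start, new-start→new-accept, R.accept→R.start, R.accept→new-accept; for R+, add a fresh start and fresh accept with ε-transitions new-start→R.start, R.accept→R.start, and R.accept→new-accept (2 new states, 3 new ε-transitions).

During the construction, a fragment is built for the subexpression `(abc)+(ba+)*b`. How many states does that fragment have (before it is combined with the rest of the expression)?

Fragment for `(abc)+(ba+)*b`:
Each of the 6 symbol leaves contributes a 2-state fragment.
  abc = 4 states
  (abc)+ = 6 states
  a+ = 4 states
  ba+ = 5 states
  (ba+)* = 7 states
  (abc)+(ba+)*b = 13 states

13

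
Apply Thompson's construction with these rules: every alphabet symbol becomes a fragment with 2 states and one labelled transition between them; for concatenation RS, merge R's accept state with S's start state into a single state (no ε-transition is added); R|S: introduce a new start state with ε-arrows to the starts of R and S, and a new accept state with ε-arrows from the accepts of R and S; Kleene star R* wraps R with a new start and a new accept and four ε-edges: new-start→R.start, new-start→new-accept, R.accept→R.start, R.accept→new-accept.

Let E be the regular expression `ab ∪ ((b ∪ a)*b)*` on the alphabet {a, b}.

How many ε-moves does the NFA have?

Bottom-up over the parse tree:
Each of the 5 symbol leaves contributes 0 ε-transitions.
  ab → 0 ε-transitions
  b ∪ a → 4 ε-transitions
  (b ∪ a)* → 8 ε-transitions
  (b ∪ a)*b → 8 ε-transitions
  ((b ∪ a)*b)* → 12 ε-transitions
  ab ∪ ((b ∪ a)*b)* → 16 ε-transitions

16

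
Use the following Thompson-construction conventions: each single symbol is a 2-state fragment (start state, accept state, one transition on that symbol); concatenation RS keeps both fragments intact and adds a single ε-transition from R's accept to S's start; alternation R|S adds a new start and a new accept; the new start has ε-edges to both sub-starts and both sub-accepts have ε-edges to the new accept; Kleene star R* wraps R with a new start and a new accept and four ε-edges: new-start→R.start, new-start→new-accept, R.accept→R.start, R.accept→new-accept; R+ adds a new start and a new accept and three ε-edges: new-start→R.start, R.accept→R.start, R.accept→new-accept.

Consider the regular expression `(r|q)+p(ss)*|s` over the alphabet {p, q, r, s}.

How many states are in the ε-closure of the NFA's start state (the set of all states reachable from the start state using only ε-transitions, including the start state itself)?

6

Let C(F) = |ε-closure(F.start)| within fragment F, and note whether F accepts ε. Symbol fragments have C = 1 and do not accept ε. Then:
  r|q — C = 1 + 1 + 1 = 3 (the new accept is not ε-reachable since no branch accepts ε)
  (r|q)+ — C = 1 + 3 = 4 (the body doesn't accept ε, so the new accept is not reached)
  ss — same as the first factor's closure: C = 1
  (ss)* — the star's fresh start ε-reaches both the body's start and the fresh accept: C = 2 + 1 = 3
  (r|q)+p(ss)* — C equals the left operand's closure size = 4 (its accept is not ε-reachable, so the closure stops there)
  (r|q)+p(ss)*|s — C = 1 + 4 + 1 = 6 (the new accept is not ε-reachable since no branch accepts ε)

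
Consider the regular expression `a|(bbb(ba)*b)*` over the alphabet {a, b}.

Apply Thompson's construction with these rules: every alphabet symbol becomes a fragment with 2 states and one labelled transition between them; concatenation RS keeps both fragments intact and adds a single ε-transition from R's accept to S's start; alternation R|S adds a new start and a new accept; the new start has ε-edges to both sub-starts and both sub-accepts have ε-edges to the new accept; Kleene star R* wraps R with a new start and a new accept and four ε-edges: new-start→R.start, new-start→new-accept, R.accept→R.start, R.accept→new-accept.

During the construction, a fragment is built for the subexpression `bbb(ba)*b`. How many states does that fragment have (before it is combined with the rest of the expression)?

Fragment for `bbb(ba)*b`:
Each of the 6 symbol leaves contributes a 2-state fragment.
  ba → 4 states
  (ba)* → 6 states
  bbb(ba)*b → 14 states

14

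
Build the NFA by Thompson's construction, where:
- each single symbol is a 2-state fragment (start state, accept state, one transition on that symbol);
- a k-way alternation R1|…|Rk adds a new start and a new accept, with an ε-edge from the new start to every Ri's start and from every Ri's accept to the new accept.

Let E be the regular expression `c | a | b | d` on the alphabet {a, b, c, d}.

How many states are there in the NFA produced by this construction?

Per subexpression:
Each of the 4 symbol leaves contributes a 2-state fragment.
  c | a | b | d — 10 states

10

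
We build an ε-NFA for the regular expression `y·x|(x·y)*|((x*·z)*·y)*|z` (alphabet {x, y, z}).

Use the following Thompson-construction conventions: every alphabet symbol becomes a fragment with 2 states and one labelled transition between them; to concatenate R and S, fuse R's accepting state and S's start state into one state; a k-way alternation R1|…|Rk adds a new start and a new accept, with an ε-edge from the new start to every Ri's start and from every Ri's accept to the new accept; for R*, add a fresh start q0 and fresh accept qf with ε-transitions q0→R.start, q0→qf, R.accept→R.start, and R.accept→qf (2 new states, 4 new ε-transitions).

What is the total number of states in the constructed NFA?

22

By structural recursion:
Each of the 8 symbol leaves contributes a 2-state fragment.
  y·x → 3 states
  x·y → 3 states
  (x·y)* → 5 states
  x* → 4 states
  x*·z → 5 states
  (x*·z)* → 7 states
  (x*·z)*·y → 8 states
  ((x*·z)*·y)* → 10 states
  y·x|(x·y)*|((x*·z)*·y)*|z → 22 states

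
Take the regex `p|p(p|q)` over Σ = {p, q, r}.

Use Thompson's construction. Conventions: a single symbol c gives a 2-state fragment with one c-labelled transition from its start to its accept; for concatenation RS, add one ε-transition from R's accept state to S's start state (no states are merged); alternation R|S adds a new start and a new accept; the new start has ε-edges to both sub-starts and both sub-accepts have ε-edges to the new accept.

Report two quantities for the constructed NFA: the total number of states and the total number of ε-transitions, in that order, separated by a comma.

12, 9

By structural recursion:
Each of the 4 symbol leaves contributes 2 states and 0 ε-transitions.
  p|q = 6 states, 4 ε-transitions
  p(p|q) = 8 states, 5 ε-transitions
  p|p(p|q) = 12 states, 9 ε-transitions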